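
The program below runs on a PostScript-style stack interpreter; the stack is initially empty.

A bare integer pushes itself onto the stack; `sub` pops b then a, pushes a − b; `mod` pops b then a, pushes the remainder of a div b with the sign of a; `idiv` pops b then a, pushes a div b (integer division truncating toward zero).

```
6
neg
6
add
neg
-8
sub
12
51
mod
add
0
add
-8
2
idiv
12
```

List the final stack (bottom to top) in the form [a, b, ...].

[20, -4, 12]

6    -> 6
neg  -> -6
6    -> -6 6
add  -> 0
neg  -> 0
-8   -> 0 -8
sub  -> 8
12   -> 8 12
51   -> 8 12 51
mod  -> 8 12
add  -> 20
0    -> 20 0
add  -> 20
-8   -> 20 -8
2    -> 20 -8 2
idiv -> 20 -4
12   -> 20 -4 12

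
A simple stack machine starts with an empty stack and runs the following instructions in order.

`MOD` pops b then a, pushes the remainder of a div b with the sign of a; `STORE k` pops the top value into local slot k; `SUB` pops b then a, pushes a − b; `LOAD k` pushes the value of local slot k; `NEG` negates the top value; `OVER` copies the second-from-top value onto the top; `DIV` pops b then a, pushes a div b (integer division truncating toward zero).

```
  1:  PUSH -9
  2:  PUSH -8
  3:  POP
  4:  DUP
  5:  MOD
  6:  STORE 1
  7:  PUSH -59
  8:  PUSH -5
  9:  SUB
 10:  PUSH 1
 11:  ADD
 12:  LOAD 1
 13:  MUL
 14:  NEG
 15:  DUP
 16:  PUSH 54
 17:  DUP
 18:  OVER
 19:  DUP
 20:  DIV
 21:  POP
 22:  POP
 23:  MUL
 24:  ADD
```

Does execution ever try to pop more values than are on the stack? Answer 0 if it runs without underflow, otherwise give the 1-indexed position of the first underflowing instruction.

0

PUSH -9  -> -9
PUSH -8  -> -9 -8
POP      -> -9
DUP      -> -9 -9
MOD      -> 0
STORE 1  -> (empty)
PUSH -59 -> -59
PUSH -5  -> -59 -5
SUB      -> -54
PUSH 1   -> -54 1
ADD      -> -53
LOAD 1   -> -53 0
MUL      -> 0
NEG      -> 0
DUP      -> 0 0
PUSH 54  -> 0 0 54
DUP      -> 0 0 54 54
OVER     -> 0 0 54 54 54
DUP      -> 0 0 54 54 54 54
DIV      -> 0 0 54 54 1
POP      -> 0 0 54 54
POP      -> 0 0 54
MUL      -> 0 0
ADD      -> 0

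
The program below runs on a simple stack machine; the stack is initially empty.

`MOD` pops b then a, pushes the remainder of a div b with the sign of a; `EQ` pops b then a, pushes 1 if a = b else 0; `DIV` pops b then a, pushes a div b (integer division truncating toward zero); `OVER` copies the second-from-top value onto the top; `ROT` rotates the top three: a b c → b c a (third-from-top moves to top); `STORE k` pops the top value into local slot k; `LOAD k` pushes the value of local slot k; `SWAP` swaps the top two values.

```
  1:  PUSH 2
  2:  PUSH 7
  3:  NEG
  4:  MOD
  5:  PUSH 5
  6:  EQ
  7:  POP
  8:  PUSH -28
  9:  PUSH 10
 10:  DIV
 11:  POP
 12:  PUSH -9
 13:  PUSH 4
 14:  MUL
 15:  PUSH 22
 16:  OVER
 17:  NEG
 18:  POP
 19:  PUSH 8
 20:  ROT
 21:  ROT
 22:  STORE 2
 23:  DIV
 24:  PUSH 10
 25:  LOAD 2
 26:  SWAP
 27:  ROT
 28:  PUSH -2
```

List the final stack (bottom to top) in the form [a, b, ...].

PUSH 2    [2]
PUSH 7    [2, 7]
NEG       [2, -7]
MOD       [2]
PUSH 5    [2, 5]
EQ        [0]
POP       []
PUSH -28  [-28]
PUSH 10   [-28, 10]
DIV       [-2]
POP       []
PUSH -9   [-9]
PUSH 4    [-9, 4]
MUL       [-36]
PUSH 22   [-36, 22]
OVER      [-36, 22, -36]
NEG       [-36, 22, 36]
POP       [-36, 22]
PUSH 8    [-36, 22, 8]
ROT       [22, 8, -36]
ROT       [8, -36, 22]
STORE 2   [8, -36]
DIV       [0]
PUSH 10   [0, 10]
LOAD 2    [0, 10, 22]
SWAP      [0, 22, 10]
ROT       [22, 10, 0]
PUSH -2   [22, 10, 0, -2]

[22, 10, 0, -2]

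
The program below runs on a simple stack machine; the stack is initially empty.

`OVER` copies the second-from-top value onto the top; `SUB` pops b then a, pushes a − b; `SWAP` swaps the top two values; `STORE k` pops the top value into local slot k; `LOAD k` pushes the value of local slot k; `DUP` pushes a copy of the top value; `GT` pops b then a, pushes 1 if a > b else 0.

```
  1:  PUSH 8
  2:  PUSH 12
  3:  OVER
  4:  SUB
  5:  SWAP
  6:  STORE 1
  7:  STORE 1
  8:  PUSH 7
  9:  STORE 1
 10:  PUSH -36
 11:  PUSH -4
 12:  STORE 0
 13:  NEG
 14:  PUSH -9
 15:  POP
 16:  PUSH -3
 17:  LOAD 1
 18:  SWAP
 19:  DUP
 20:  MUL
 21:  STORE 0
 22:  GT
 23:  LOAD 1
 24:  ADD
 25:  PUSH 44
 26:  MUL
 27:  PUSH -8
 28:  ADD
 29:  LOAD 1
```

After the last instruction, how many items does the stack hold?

2

PUSH 8    8
PUSH 12   8 12
OVER      8 12 8
SUB       8 4
SWAP      4 8
STORE 1   4
STORE 1   (empty)
PUSH 7    7
STORE 1   (empty)
PUSH -36  -36
PUSH -4   -36 -4
STORE 0   -36
NEG       36
PUSH -9   36 -9
POP       36
PUSH -3   36 -3
LOAD 1    36 -3 7
SWAP      36 7 -3
DUP       36 7 -3 -3
MUL       36 7 9
STORE 0   36 7
GT        1
LOAD 1    1 7
ADD       8
PUSH 44   8 44
MUL       352
PUSH -8   352 -8
ADD       344
LOAD 1    344 7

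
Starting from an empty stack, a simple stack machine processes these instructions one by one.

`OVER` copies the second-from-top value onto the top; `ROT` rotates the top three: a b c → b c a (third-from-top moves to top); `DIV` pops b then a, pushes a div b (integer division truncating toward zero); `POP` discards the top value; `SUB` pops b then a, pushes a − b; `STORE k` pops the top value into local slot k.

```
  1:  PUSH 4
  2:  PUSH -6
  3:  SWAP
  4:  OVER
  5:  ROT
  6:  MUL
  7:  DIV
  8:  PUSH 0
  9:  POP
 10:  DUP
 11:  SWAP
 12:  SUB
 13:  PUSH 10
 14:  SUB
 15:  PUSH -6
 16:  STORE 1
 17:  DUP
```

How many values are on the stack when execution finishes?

2

PUSH 4  → [4]
PUSH -6 → [4, -6]
SWAP    → [-6, 4]
OVER    → [-6, 4, -6]
ROT     → [4, -6, -6]
MUL     → [4, 36]
DIV     → [0]
PUSH 0  → [0, 0]
POP     → [0]
DUP     → [0, 0]
SWAP    → [0, 0]
SUB     → [0]
PUSH 10 → [0, 10]
SUB     → [-10]
PUSH -6 → [-10, -6]
STORE 1 → [-10]
DUP     → [-10, -10]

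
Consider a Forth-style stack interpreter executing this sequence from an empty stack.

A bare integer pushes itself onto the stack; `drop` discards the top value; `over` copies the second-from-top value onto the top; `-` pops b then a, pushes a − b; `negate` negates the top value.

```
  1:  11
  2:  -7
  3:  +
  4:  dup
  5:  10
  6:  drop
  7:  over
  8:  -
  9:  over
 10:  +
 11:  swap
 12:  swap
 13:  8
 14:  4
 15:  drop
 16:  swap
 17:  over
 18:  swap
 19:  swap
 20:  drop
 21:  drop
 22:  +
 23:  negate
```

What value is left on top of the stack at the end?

-12

11     : 11
-7     : 11 -7
+      : 4
dup    : 4 4
10     : 4 4 10
drop   : 4 4
over   : 4 4 4
-      : 4 0
over   : 4 0 4
+      : 4 4
swap   : 4 4
swap   : 4 4
8      : 4 4 8
4      : 4 4 8 4
drop   : 4 4 8
swap   : 4 8 4
over   : 4 8 4 8
swap   : 4 8 8 4
swap   : 4 8 4 8
drop   : 4 8 4
drop   : 4 8
+      : 12
negate : -12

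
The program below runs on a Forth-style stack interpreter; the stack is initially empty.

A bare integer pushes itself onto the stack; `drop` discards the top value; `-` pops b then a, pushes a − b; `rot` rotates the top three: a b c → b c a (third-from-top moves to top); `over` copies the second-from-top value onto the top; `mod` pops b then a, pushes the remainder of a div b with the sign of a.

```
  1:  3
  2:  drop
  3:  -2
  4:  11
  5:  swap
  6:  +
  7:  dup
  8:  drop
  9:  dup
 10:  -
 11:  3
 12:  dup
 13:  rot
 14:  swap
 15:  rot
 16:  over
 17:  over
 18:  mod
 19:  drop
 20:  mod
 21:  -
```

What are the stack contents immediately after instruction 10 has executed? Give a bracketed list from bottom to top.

[0]

3    → 3
drop → (empty)
-2   → -2
11   → -2 11
swap → 11 -2
+    → 9
dup  → 9 9
drop → 9
dup  → 9 9
-    → 0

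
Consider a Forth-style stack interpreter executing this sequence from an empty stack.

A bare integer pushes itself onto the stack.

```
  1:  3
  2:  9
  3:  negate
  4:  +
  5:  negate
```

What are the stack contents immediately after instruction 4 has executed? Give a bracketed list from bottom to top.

[-6]

3      : [3]
9      : [3, 9]
negate : [3, -9]
+      : [-6]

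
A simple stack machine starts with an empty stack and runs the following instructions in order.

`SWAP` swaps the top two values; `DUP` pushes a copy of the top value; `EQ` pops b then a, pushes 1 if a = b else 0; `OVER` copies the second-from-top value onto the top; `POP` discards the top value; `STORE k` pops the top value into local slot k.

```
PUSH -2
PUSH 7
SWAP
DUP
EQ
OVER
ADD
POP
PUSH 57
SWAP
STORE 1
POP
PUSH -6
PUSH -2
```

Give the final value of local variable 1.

7

PUSH -2  [-2]
PUSH 7   [-2, 7]
SWAP     [7, -2]
DUP      [7, -2, -2]
EQ       [7, 1]
OVER     [7, 1, 7]
ADD      [7, 8]
POP      [7]
PUSH 57  [7, 57]
SWAP     [57, 7]
STORE 1  [57]
POP      []
PUSH -6  [-6]
PUSH -2  [-6, -2]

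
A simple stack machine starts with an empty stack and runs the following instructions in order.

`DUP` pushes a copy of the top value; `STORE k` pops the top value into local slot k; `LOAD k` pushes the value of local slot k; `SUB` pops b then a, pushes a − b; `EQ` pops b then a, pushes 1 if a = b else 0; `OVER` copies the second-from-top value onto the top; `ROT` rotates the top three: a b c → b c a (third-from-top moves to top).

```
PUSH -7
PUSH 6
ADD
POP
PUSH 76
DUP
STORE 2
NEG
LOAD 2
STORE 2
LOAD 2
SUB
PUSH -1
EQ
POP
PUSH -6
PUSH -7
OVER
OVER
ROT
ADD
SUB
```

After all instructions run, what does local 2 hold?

76

PUSH -7  -7
PUSH 6   -7 6
ADD      -1
POP      (empty)
PUSH 76  76
DUP      76 76
STORE 2  76
NEG      -76
LOAD 2   -76 76
STORE 2  -76
LOAD 2   -76 76
SUB      -152
PUSH -1  -152 -1
EQ       0
POP      (empty)
PUSH -6  -6
PUSH -7  -6 -7
OVER     -6 -7 -6
OVER     -6 -7 -6 -7
ROT      -6 -6 -7 -7
ADD      -6 -6 -14
SUB      -6 8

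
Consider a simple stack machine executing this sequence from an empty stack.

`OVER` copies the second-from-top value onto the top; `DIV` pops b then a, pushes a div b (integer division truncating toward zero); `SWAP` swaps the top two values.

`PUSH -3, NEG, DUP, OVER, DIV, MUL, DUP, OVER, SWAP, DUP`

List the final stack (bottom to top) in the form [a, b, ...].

PUSH -3 -> -3
NEG     -> 3
DUP     -> 3 3
OVER    -> 3 3 3
DIV     -> 3 1
MUL     -> 3
DUP     -> 3 3
OVER    -> 3 3 3
SWAP    -> 3 3 3
DUP     -> 3 3 3 3

[3, 3, 3, 3]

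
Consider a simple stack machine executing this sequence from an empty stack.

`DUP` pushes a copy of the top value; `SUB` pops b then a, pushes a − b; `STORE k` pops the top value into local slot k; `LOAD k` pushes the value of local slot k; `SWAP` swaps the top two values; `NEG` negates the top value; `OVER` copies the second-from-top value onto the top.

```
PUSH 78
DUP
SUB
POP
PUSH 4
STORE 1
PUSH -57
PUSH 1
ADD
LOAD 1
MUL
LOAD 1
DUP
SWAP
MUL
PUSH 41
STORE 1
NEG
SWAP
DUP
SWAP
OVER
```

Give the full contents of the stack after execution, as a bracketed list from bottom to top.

PUSH 78   [78]
DUP       [78, 78]
SUB       [0]
POP       []
PUSH 4    [4]
STORE 1   []
PUSH -57  [-57]
PUSH 1    [-57, 1]
ADD       [-56]
LOAD 1    [-56, 4]
MUL       [-224]
LOAD 1    [-224, 4]
DUP       [-224, 4, 4]
SWAP      [-224, 4, 4]
MUL       [-224, 16]
PUSH 41   [-224, 16, 41]
STORE 1   [-224, 16]
NEG       [-224, -16]
SWAP      [-16, -224]
DUP       [-16, -224, -224]
SWAP      [-16, -224, -224]
OVER      [-16, -224, -224, -224]

[-16, -224, -224, -224]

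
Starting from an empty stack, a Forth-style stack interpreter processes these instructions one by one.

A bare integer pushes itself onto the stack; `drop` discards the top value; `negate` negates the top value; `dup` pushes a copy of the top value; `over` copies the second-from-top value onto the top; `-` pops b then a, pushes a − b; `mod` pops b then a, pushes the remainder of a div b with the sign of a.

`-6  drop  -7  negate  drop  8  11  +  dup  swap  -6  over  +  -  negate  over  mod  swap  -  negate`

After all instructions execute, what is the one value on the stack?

25

-6     → -6
drop   → (empty)
-7     → -7
negate → 7
drop   → (empty)
8      → 8
11     → 8 11
+      → 19
dup    → 19 19
swap   → 19 19
-6     → 19 19 -6
over   → 19 19 -6 19
+      → 19 19 13
-      → 19 6
negate → 19 -6
over   → 19 -6 19
mod    → 19 -6
swap   → -6 19
-      → -25
negate → 25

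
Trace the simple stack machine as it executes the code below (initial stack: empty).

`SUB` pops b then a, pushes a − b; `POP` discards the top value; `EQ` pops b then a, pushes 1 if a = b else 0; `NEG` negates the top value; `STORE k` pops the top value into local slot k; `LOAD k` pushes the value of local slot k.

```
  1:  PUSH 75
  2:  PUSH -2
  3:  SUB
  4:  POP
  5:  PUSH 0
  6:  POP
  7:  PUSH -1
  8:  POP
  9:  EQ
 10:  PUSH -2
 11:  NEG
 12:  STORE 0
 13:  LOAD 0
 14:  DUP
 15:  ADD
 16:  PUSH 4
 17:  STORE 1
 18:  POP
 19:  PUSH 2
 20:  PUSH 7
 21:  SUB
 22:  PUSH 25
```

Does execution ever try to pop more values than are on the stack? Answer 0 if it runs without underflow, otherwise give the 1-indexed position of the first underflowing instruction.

PUSH 75 → [75]
PUSH -2 → [75, -2]
SUB     → [77]
POP     → []
PUSH 0  → [0]
POP     → []
PUSH -1 → [-1]
POP     → []
EQ  — needs 2 operands, stack has 0 → underflow

9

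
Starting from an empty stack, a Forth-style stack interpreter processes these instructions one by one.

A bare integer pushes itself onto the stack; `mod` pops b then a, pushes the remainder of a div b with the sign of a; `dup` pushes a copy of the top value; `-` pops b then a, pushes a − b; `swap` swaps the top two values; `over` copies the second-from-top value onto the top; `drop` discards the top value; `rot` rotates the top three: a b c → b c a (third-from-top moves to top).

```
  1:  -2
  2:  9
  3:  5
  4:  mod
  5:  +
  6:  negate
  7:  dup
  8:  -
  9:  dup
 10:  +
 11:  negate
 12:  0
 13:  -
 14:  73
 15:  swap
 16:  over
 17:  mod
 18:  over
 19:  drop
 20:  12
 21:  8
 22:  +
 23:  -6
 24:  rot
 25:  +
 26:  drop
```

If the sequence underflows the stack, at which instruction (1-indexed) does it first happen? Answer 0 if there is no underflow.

0

-2     -> -2
9      -> -2 9
5      -> -2 9 5
mod    -> -2 4
+      -> 2
negate -> -2
dup    -> -2 -2
-      -> 0
dup    -> 0 0
+      -> 0
negate -> 0
0      -> 0 0
-      -> 0
73     -> 0 73
swap   -> 73 0
over   -> 73 0 73
mod    -> 73 0
over   -> 73 0 73
drop   -> 73 0
12     -> 73 0 12
8      -> 73 0 12 8
+      -> 73 0 20
-6     -> 73 0 20 -6
rot    -> 73 20 -6 0
+      -> 73 20 -6
drop   -> 73 20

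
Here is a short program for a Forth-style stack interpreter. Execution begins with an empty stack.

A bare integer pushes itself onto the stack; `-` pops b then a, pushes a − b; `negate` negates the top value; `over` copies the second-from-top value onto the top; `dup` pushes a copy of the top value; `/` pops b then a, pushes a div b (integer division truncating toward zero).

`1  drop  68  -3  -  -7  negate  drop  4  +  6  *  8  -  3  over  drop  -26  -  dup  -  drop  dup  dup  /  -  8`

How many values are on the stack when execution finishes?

1      -> [1]
drop   -> []
68     -> [68]
-3     -> [68, -3]
-      -> [71]
-7     -> [71, -7]
negate -> [71, 7]
drop   -> [71]
4      -> [71, 4]
+      -> [75]
6      -> [75, 6]
*      -> [450]
8      -> [450, 8]
-      -> [442]
3      -> [442, 3]
over   -> [442, 3, 442]
drop   -> [442, 3]
-26    -> [442, 3, -26]
-      -> [442, 29]
dup    -> [442, 29, 29]
-      -> [442, 0]
drop   -> [442]
dup    -> [442, 442]
dup    -> [442, 442, 442]
/      -> [442, 1]
-      -> [441]
8      -> [441, 8]

2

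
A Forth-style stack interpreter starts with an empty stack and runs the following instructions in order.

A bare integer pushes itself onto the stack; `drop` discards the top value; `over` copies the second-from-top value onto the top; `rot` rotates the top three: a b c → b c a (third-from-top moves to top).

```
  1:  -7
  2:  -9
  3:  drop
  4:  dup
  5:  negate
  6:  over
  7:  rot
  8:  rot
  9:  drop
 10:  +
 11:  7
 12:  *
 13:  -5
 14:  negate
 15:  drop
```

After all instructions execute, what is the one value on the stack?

-98

-7     -> [-7]
-9     -> [-7, -9]
drop   -> [-7]
dup    -> [-7, -7]
negate -> [-7, 7]
over   -> [-7, 7, -7]
rot    -> [7, -7, -7]
rot    -> [-7, -7, 7]
drop   -> [-7, -7]
+      -> [-14]
7      -> [-14, 7]
*      -> [-98]
-5     -> [-98, -5]
negate -> [-98, 5]
drop   -> [-98]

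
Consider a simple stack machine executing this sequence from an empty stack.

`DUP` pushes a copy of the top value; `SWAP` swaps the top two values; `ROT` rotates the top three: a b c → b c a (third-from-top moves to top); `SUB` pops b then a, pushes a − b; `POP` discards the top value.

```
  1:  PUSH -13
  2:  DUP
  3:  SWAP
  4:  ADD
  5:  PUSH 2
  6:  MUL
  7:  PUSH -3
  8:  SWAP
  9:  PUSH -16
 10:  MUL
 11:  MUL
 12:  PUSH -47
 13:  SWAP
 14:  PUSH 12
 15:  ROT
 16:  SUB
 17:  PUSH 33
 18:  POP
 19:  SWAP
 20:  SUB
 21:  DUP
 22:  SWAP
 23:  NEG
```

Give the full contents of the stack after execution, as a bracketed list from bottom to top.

[2555, -2555]

PUSH -13 → [-13]
DUP      → [-13, -13]
SWAP     → [-13, -13]
ADD      → [-26]
PUSH 2   → [-26, 2]
MUL      → [-52]
PUSH -3  → [-52, -3]
SWAP     → [-3, -52]
PUSH -16 → [-3, -52, -16]
MUL      → [-3, 832]
MUL      → [-2496]
PUSH -47 → [-2496, -47]
SWAP     → [-47, -2496]
PUSH 12  → [-47, -2496, 12]
ROT      → [-2496, 12, -47]
SUB      → [-2496, 59]
PUSH 33  → [-2496, 59, 33]
POP      → [-2496, 59]
SWAP     → [59, -2496]
SUB      → [2555]
DUP      → [2555, 2555]
SWAP     → [2555, 2555]
NEG      → [2555, -2555]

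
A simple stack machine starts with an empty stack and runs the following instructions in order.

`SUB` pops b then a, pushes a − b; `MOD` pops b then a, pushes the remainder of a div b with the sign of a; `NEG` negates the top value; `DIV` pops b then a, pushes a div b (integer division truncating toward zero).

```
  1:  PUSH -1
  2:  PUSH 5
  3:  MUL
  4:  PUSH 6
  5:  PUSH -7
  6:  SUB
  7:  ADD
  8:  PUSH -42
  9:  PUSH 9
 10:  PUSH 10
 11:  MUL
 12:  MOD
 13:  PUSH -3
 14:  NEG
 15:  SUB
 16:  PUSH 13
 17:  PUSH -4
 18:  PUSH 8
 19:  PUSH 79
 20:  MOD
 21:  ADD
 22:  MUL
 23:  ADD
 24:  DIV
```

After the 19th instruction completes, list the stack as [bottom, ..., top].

PUSH -1  -> -1
PUSH 5   -> -1 5
MUL      -> -5
PUSH 6   -> -5 6
PUSH -7  -> -5 6 -7
SUB      -> -5 13
ADD      -> 8
PUSH -42 -> 8 -42
PUSH 9   -> 8 -42 9
PUSH 10  -> 8 -42 9 10
MUL      -> 8 -42 90
MOD      -> 8 -42
PUSH -3  -> 8 -42 -3
NEG      -> 8 -42 3
SUB      -> 8 -45
PUSH 13  -> 8 -45 13
PUSH -4  -> 8 -45 13 -4
PUSH 8   -> 8 -45 13 -4 8
PUSH 79  -> 8 -45 13 -4 8 79

[8, -45, 13, -4, 8, 79]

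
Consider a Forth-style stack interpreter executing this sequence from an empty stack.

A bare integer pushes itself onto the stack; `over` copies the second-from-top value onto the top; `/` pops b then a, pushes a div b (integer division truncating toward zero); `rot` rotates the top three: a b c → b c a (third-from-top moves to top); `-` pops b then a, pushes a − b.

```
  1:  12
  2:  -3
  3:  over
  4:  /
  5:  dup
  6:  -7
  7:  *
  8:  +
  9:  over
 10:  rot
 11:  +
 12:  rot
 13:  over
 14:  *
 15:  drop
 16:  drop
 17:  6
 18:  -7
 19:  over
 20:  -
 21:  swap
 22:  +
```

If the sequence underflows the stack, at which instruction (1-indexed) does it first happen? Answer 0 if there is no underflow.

12   -> 12
-3   -> 12 -3
over -> 12 -3 12
/    -> 12 0
dup  -> 12 0 0
-7   -> 12 0 0 -7
*    -> 12 0 0
+    -> 12 0
over -> 12 0 12
rot  -> 0 12 12
+    -> 0 24
rot  — needs 3 operands, stack has 2 → underflow

12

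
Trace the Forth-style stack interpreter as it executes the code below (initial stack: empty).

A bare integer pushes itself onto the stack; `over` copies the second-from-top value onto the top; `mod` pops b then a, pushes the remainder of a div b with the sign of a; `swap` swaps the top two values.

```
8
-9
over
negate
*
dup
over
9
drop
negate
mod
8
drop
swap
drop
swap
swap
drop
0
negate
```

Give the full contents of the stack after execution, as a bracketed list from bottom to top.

[8, 0]

8      -> 8
-9     -> 8 -9
over   -> 8 -9 8
negate -> 8 -9 -8
*      -> 8 72
dup    -> 8 72 72
over   -> 8 72 72 72
9      -> 8 72 72 72 9
drop   -> 8 72 72 72
negate -> 8 72 72 -72
mod    -> 8 72 0
8      -> 8 72 0 8
drop   -> 8 72 0
swap   -> 8 0 72
drop   -> 8 0
swap   -> 0 8
swap   -> 8 0
drop   -> 8
0      -> 8 0
negate -> 8 0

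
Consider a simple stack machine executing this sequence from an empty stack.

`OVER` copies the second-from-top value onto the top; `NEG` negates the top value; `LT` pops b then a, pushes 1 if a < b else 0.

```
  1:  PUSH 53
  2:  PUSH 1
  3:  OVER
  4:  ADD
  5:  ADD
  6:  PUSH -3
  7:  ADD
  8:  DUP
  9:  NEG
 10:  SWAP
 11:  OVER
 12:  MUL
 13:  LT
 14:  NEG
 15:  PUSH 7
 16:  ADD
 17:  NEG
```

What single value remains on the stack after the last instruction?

-7

PUSH 53 -> [53]
PUSH 1  -> [53, 1]
OVER    -> [53, 1, 53]
ADD     -> [53, 54]
ADD     -> [107]
PUSH -3 -> [107, -3]
ADD     -> [104]
DUP     -> [104, 104]
NEG     -> [104, -104]
SWAP    -> [-104, 104]
OVER    -> [-104, 104, -104]
MUL     -> [-104, -10816]
LT      -> [0]
NEG     -> [0]
PUSH 7  -> [0, 7]
ADD     -> [7]
NEG     -> [-7]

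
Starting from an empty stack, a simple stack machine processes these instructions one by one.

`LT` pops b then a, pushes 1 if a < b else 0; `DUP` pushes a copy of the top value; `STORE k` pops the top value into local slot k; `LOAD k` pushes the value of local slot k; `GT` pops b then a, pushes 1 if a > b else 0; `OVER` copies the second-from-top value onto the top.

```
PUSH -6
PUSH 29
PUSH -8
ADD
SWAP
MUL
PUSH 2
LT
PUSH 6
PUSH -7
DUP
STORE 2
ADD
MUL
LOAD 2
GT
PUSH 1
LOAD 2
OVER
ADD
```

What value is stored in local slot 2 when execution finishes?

PUSH -6 -> [-6]
PUSH 29 -> [-6, 29]
PUSH -8 -> [-6, 29, -8]
ADD     -> [-6, 21]
SWAP    -> [21, -6]
MUL     -> [-126]
PUSH 2  -> [-126, 2]
LT      -> [1]
PUSH 6  -> [1, 6]
PUSH -7 -> [1, 6, -7]
DUP     -> [1, 6, -7, -7]
STORE 2 -> [1, 6, -7]
ADD     -> [1, -1]
MUL     -> [-1]
LOAD 2  -> [-1, -7]
GT      -> [1]
PUSH 1  -> [1, 1]
LOAD 2  -> [1, 1, -7]
OVER    -> [1, 1, -7, 1]
ADD     -> [1, 1, -6]

-7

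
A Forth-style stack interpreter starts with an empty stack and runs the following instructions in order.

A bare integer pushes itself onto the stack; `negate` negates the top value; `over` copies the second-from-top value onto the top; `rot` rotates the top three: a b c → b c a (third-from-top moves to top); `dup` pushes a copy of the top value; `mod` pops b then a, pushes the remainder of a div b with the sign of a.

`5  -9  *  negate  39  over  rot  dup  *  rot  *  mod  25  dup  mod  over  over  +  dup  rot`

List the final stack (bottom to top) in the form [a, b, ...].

5       5
-9      5 -9
*       -45
negate  45
39      45 39
over    45 39 45
rot     39 45 45
dup     39 45 45 45
*       39 45 2025
rot     45 2025 39
*       45 78975
mod     45
25      45 25
dup     45 25 25
mod     45 0
over    45 0 45
over    45 0 45 0
+       45 0 45
dup     45 0 45 45
rot     45 45 45 0

[45, 45, 45, 0]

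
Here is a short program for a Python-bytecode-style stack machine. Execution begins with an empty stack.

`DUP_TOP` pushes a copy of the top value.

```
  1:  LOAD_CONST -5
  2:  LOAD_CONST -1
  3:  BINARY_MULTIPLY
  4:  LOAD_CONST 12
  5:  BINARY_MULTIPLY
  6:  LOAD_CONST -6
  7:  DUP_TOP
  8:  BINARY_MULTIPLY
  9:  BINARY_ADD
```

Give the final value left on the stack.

96

LOAD_CONST -5   → -5
LOAD_CONST -1   → -5 -1
BINARY_MULTIPLY → 5
LOAD_CONST 12   → 5 12
BINARY_MULTIPLY → 60
LOAD_CONST -6   → 60 -6
DUP_TOP         → 60 -6 -6
BINARY_MULTIPLY → 60 36
BINARY_ADD      → 96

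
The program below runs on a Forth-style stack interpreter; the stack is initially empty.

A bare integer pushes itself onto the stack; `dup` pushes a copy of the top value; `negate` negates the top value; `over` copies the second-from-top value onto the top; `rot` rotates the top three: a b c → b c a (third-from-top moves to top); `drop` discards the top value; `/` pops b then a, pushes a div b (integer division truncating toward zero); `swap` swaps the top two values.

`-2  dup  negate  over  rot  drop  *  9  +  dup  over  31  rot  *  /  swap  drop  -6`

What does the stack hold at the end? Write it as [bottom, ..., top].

[0, -6]

-2     -> -2
dup    -> -2 -2
negate -> -2 2
over   -> -2 2 -2
rot    -> 2 -2 -2
drop   -> 2 -2
*      -> -4
9      -> -4 9
+      -> 5
dup    -> 5 5
over   -> 5 5 5
31     -> 5 5 5 31
rot    -> 5 5 31 5
*      -> 5 5 155
/      -> 5 0
swap   -> 0 5
drop   -> 0
-6     -> 0 -6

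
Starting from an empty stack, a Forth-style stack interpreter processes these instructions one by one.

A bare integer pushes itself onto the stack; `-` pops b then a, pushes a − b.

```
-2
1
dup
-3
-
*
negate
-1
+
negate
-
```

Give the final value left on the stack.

-2     -> -2
1      -> -2 1
dup    -> -2 1 1
-3     -> -2 1 1 -3
-      -> -2 1 4
*      -> -2 4
negate -> -2 -4
-1     -> -2 -4 -1
+      -> -2 -5
negate -> -2 5
-      -> -7

-7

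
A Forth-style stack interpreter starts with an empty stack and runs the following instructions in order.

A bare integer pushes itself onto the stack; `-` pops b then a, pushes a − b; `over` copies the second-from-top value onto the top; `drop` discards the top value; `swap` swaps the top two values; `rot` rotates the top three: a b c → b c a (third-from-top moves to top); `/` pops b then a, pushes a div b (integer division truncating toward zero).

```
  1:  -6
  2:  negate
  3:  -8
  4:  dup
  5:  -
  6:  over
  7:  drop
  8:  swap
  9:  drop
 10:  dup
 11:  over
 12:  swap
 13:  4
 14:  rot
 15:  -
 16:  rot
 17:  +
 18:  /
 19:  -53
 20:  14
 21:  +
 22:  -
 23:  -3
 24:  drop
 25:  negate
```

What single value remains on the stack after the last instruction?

-6     : [-6]
negate : [6]
-8     : [6, -8]
dup    : [6, -8, -8]
-      : [6, 0]
over   : [6, 0, 6]
drop   : [6, 0]
swap   : [0, 6]
drop   : [0]
dup    : [0, 0]
over   : [0, 0, 0]
swap   : [0, 0, 0]
4      : [0, 0, 0, 4]
rot    : [0, 0, 4, 0]
-      : [0, 0, 4]
rot    : [0, 4, 0]
+      : [0, 4]
/      : [0]
-53    : [0, -53]
14     : [0, -53, 14]
+      : [0, -39]
-      : [39]
-3     : [39, -3]
drop   : [39]
negate : [-39]

-39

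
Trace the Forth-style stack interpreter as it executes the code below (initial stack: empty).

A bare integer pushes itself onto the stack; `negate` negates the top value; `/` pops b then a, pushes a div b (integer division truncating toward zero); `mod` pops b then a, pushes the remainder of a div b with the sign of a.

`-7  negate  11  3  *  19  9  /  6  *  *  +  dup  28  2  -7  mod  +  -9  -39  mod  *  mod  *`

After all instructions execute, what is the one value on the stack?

-7     : [-7]
negate : [7]
11     : [7, 11]
3      : [7, 11, 3]
*      : [7, 33]
19     : [7, 33, 19]
9      : [7, 33, 19, 9]
/      : [7, 33, 2]
6      : [7, 33, 2, 6]
*      : [7, 33, 12]
*      : [7, 396]
+      : [403]
dup    : [403, 403]
28     : [403, 403, 28]
2      : [403, 403, 28, 2]
-7     : [403, 403, 28, 2, -7]
mod    : [403, 403, 28, 2]
+      : [403, 403, 30]
-9     : [403, 403, 30, -9]
-39    : [403, 403, 30, -9, -39]
mod    : [403, 403, 30, -9]
*      : [403, 403, -270]
mod    : [403, 133]
*      : [53599]

53599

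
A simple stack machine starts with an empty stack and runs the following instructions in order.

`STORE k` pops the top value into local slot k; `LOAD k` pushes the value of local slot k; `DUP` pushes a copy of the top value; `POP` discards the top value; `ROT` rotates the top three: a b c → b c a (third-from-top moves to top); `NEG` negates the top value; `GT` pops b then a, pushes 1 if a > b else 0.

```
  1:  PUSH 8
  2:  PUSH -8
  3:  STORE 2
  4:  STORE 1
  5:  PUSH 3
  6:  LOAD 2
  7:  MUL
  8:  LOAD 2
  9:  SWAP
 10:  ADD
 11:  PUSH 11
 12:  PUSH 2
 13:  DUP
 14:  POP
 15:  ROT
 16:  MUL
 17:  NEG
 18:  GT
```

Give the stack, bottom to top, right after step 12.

[-32, 11, 2]

PUSH 8  -> 8
PUSH -8 -> 8 -8
STORE 2 -> 8
STORE 1 -> (empty)
PUSH 3  -> 3
LOAD 2  -> 3 -8
MUL     -> -24
LOAD 2  -> -24 -8
SWAP    -> -8 -24
ADD     -> -32
PUSH 11 -> -32 11
PUSH 2  -> -32 11 2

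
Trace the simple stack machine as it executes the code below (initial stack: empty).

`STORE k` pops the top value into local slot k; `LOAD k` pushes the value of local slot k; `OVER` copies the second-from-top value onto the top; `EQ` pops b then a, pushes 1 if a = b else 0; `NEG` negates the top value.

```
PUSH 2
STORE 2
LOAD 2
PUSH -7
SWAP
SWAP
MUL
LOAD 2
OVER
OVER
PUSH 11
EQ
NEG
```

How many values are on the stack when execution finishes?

PUSH 2  -> [2]
STORE 2 -> []
LOAD 2  -> [2]
PUSH -7 -> [2, -7]
SWAP    -> [-7, 2]
SWAP    -> [2, -7]
MUL     -> [-14]
LOAD 2  -> [-14, 2]
OVER    -> [-14, 2, -14]
OVER    -> [-14, 2, -14, 2]
PUSH 11 -> [-14, 2, -14, 2, 11]
EQ      -> [-14, 2, -14, 0]
NEG     -> [-14, 2, -14, 0]

4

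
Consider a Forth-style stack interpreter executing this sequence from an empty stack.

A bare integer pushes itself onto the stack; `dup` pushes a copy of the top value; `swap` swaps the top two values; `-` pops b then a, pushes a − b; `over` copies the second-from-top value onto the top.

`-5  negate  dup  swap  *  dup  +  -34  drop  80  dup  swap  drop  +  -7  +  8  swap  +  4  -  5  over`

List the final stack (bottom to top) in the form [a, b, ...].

[127, 5, 127]

-5      [-5]
negate  [5]
dup     [5, 5]
swap    [5, 5]
*       [25]
dup     [25, 25]
+       [50]
-34     [50, -34]
drop    [50]
80      [50, 80]
dup     [50, 80, 80]
swap    [50, 80, 80]
drop    [50, 80]
+       [130]
-7      [130, -7]
+       [123]
8       [123, 8]
swap    [8, 123]
+       [131]
4       [131, 4]
-       [127]
5       [127, 5]
over    [127, 5, 127]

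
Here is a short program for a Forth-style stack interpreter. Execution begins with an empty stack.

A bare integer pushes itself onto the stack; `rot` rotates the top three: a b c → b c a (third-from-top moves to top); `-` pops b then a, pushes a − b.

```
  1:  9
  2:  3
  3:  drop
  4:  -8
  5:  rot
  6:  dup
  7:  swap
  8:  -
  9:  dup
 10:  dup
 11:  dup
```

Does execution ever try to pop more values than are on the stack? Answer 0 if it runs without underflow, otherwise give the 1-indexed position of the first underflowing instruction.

9    -> 9
3    -> 9 3
drop -> 9
-8   -> 9 -8
rot  — needs 3 operands, stack has 2 → underflow

5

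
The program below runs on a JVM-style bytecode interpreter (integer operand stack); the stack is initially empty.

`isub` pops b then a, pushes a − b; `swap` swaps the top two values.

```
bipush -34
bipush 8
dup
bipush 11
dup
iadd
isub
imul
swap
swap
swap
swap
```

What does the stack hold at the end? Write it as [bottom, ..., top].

bipush -34  [-34]
bipush 8    [-34, 8]
dup         [-34, 8, 8]
bipush 11   [-34, 8, 8, 11]
dup         [-34, 8, 8, 11, 11]
iadd        [-34, 8, 8, 22]
isub        [-34, 8, -14]
imul        [-34, -112]
swap        [-112, -34]
swap        [-34, -112]
swap        [-112, -34]
swap        [-34, -112]

[-34, -112]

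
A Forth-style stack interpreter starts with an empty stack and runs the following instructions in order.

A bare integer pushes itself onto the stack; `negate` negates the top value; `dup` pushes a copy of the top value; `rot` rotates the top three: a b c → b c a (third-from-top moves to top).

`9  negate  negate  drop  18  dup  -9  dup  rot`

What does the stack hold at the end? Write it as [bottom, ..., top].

9      → [9]
negate → [-9]
negate → [9]
drop   → []
18     → [18]
dup    → [18, 18]
-9     → [18, 18, -9]
dup    → [18, 18, -9, -9]
rot    → [18, -9, -9, 18]

[18, -9, -9, 18]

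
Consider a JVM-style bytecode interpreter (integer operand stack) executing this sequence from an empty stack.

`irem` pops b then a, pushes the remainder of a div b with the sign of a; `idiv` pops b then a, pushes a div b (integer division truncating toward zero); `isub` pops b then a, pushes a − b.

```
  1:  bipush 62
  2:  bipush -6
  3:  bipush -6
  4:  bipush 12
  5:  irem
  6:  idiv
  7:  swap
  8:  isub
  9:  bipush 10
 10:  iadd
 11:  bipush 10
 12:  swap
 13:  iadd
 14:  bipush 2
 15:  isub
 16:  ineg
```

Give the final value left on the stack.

bipush 62 → 62
bipush -6 → 62 -6
bipush -6 → 62 -6 -6
bipush 12 → 62 -6 -6 12
irem      → 62 -6 -6
idiv      → 62 1
swap      → 1 62
isub      → -61
bipush 10 → -61 10
iadd      → -51
bipush 10 → -51 10
swap      → 10 -51
iadd      → -41
bipush 2  → -41 2
isub      → -43
ineg      → 43

43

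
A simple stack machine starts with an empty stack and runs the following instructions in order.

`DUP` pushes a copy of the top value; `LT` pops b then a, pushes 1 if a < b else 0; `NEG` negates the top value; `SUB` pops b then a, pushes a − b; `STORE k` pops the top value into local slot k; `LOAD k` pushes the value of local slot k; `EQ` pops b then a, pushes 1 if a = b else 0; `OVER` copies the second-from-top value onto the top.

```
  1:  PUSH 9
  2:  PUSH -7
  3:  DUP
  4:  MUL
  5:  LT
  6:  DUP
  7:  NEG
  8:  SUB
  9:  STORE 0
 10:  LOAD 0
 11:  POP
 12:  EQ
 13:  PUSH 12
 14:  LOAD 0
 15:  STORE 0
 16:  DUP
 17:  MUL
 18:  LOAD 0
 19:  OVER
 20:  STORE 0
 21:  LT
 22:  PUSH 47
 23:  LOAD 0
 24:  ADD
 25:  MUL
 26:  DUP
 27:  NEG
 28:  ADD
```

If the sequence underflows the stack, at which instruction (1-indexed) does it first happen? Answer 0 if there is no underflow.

12

PUSH 9  → 9
PUSH -7 → 9 -7
DUP     → 9 -7 -7
MUL     → 9 49
LT      → 1
DUP     → 1 1
NEG     → 1 -1
SUB     → 2
STORE 0 → (empty)
LOAD 0  → 2
POP     → (empty)
EQ  — needs 2 operands, stack has 0 → underflow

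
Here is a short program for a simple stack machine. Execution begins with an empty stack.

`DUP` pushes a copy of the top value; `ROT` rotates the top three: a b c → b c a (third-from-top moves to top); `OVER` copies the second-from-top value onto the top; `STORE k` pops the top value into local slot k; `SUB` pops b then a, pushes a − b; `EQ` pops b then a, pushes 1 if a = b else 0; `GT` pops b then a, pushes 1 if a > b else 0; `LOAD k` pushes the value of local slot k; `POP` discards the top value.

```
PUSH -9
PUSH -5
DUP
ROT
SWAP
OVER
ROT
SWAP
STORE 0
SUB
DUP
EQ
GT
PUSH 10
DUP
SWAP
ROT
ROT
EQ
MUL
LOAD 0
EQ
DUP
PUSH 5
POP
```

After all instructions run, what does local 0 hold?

-9

PUSH -9 : -9
PUSH -5 : -9 -5
DUP     : -9 -5 -5
ROT     : -5 -5 -9
SWAP    : -5 -9 -5
OVER    : -5 -9 -5 -9
ROT     : -5 -5 -9 -9
SWAP    : -5 -5 -9 -9
STORE 0 : -5 -5 -9
SUB     : -5 4
DUP     : -5 4 4
EQ      : -5 1
GT      : 0
PUSH 10 : 0 10
DUP     : 0 10 10
SWAP    : 0 10 10
ROT     : 10 10 0
ROT     : 10 0 10
EQ      : 10 0
MUL     : 0
LOAD 0  : 0 -9
EQ      : 0
DUP     : 0 0
PUSH 5  : 0 0 5
POP     : 0 0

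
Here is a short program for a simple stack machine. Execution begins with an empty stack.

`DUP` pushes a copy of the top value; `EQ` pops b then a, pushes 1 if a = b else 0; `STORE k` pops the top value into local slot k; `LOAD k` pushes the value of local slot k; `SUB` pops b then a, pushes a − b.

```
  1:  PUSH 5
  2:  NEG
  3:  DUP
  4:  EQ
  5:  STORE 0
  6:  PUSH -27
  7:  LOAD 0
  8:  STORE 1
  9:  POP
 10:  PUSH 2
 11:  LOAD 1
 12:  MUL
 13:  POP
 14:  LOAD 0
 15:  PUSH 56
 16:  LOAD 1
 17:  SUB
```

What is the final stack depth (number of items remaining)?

PUSH 5   : [5]
NEG      : [-5]
DUP      : [-5, -5]
EQ       : [1]
STORE 0  : []
PUSH -27 : [-27]
LOAD 0   : [-27, 1]
STORE 1  : [-27]
POP      : []
PUSH 2   : [2]
LOAD 1   : [2, 1]
MUL      : [2]
POP      : []
LOAD 0   : [1]
PUSH 56  : [1, 56]
LOAD 1   : [1, 56, 1]
SUB      : [1, 55]

2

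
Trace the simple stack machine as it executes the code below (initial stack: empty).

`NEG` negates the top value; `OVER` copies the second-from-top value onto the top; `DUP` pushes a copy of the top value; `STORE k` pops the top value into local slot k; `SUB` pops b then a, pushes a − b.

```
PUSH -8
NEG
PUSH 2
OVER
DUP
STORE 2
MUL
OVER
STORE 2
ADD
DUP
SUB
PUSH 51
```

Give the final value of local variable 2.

8

PUSH -8  [-8]
NEG      [8]
PUSH 2   [8, 2]
OVER     [8, 2, 8]
DUP      [8, 2, 8, 8]
STORE 2  [8, 2, 8]
MUL      [8, 16]
OVER     [8, 16, 8]
STORE 2  [8, 16]
ADD      [24]
DUP      [24, 24]
SUB      [0]
PUSH 51  [0, 51]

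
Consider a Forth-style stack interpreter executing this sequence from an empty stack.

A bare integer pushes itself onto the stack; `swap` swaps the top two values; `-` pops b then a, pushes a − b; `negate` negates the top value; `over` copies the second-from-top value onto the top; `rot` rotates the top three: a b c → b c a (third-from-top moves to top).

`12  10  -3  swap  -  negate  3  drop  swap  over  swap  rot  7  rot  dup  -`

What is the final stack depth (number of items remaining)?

4

12     -> 12
10     -> 12 10
-3     -> 12 10 -3
swap   -> 12 -3 10
-      -> 12 -13
negate -> 12 13
3      -> 12 13 3
drop   -> 12 13
swap   -> 13 12
over   -> 13 12 13
swap   -> 13 13 12
rot    -> 13 12 13
7      -> 13 12 13 7
rot    -> 13 13 7 12
dup    -> 13 13 7 12 12
-      -> 13 13 7 0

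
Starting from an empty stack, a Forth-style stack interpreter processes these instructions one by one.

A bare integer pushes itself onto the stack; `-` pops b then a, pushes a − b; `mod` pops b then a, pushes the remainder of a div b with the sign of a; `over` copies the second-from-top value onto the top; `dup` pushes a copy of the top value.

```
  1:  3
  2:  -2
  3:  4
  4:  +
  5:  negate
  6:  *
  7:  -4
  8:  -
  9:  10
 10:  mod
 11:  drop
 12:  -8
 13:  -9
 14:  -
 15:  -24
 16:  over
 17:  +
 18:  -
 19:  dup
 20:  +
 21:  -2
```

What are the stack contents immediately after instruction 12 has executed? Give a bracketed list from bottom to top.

3       3
-2      3 -2
4       3 -2 4
+       3 2
negate  3 -2
*       -6
-4      -6 -4
-       -2
10      -2 10
mod     -2
drop    (empty)
-8      -8

[-8]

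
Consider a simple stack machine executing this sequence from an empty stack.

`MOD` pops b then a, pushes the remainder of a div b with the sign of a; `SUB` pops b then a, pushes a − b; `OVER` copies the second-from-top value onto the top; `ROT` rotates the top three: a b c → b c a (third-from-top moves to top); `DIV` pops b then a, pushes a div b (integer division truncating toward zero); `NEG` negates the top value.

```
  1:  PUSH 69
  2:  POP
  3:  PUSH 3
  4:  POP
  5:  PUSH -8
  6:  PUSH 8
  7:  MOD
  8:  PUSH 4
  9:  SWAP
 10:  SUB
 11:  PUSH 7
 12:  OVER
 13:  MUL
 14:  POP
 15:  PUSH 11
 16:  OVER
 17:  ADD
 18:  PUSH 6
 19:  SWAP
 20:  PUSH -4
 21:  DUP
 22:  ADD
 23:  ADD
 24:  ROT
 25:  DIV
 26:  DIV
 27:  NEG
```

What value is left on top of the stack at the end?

PUSH 69 : 69
POP     : (empty)
PUSH 3  : 3
POP     : (empty)
PUSH -8 : -8
PUSH 8  : -8 8
MOD     : 0
PUSH 4  : 0 4
SWAP    : 4 0
SUB     : 4
PUSH 7  : 4 7
OVER    : 4 7 4
MUL     : 4 28
POP     : 4
PUSH 11 : 4 11
OVER    : 4 11 4
ADD     : 4 15
PUSH 6  : 4 15 6
SWAP    : 4 6 15
PUSH -4 : 4 6 15 -4
DUP     : 4 6 15 -4 -4
ADD     : 4 6 15 -8
ADD     : 4 6 7
ROT     : 6 7 4
DIV     : 6 1
DIV     : 6
NEG     : -6

-6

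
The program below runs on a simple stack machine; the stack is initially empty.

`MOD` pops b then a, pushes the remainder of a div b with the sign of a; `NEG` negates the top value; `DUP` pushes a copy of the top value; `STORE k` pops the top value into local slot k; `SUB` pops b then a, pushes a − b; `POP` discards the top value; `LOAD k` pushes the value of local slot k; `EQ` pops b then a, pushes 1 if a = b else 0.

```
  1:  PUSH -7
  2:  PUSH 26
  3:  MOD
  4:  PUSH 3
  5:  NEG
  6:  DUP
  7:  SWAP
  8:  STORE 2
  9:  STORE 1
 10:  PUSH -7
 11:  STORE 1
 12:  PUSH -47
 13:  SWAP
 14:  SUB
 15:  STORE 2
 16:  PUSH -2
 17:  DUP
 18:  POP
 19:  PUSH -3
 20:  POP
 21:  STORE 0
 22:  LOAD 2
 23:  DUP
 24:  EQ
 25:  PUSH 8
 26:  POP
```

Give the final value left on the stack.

1

PUSH -7  → -7
PUSH 26  → -7 26
MOD      → -7
PUSH 3   → -7 3
NEG      → -7 -3
DUP      → -7 -3 -3
SWAP     → -7 -3 -3
STORE 2  → -7 -3
STORE 1  → -7
PUSH -7  → -7 -7
STORE 1  → -7
PUSH -47 → -7 -47
SWAP     → -47 -7
SUB      → -40
STORE 2  → (empty)
PUSH -2  → -2
DUP      → -2 -2
POP      → -2
PUSH -3  → -2 -3
POP      → -2
STORE 0  → (empty)
LOAD 2   → -40
DUP      → -40 -40
EQ       → 1
PUSH 8   → 1 8
POP      → 1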